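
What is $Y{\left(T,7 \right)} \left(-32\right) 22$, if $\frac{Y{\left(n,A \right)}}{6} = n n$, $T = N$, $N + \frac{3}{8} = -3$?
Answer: $-48114$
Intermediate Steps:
$N = - \frac{27}{8}$ ($N = - \frac{3}{8} - 3 = - \frac{27}{8} \approx -3.375$)
$T = - \frac{27}{8} \approx -3.375$
$Y{\left(n,A \right)} = 6 n^{2}$ ($Y{\left(n,A \right)} = 6 n n = 6 n^{2}$)
$Y{\left(T,7 \right)} \left(-32\right) 22 = 6 \left(- \frac{27}{8}\right)^{2} \left(-32\right) 22 = 6 \cdot \frac{729}{64} \left(-32\right) 22 = \frac{2187}{32} \left(-32\right) 22 = \left(-2187\right) 22 = -48114$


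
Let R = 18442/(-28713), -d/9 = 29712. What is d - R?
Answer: -7678067462/28713 ≈ -2.6741e+5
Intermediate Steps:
d = -267408 (d = -9*29712 = -267408)
R = -18442/28713 (R = 18442*(-1/28713) = -18442/28713 ≈ -0.64229)
d - R = -267408 - 1*(-18442/28713) = -267408 + 18442/28713 = -7678067462/28713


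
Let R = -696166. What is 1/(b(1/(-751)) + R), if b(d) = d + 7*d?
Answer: -751/522820674 ≈ -1.4364e-6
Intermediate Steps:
b(d) = 8*d
1/(b(1/(-751)) + R) = 1/(8/(-751) - 696166) = 1/(8*(-1/751) - 696166) = 1/(-8/751 - 696166) = 1/(-522820674/751) = -751/522820674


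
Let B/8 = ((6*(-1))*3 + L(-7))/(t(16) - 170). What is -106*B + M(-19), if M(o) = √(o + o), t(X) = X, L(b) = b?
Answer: -10600/77 + I*√38 ≈ -137.66 + 6.1644*I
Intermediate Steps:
M(o) = √2*√o (M(o) = √(2*o) = √2*√o)
B = 100/77 (B = 8*(((6*(-1))*3 - 7)/(16 - 170)) = 8*((-6*3 - 7)/(-154)) = 8*((-18 - 7)*(-1/154)) = 8*(-25*(-1/154)) = 8*(25/154) = 100/77 ≈ 1.2987)
-106*B + M(-19) = -106*100/77 + √2*√(-19) = -10600/77 + √2*(I*√19) = -10600/77 + I*√38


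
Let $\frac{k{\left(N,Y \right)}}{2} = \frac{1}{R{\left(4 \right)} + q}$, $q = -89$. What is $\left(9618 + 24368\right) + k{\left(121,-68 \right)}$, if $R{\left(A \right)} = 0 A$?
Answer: $\frac{3024752}{89} \approx 33986.0$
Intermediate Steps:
$R{\left(A \right)} = 0$
$k{\left(N,Y \right)} = - \frac{2}{89}$ ($k{\left(N,Y \right)} = \frac{2}{0 - 89} = \frac{2}{-89} = 2 \left(- \frac{1}{89}\right) = - \frac{2}{89}$)
$\left(9618 + 24368\right) + k{\left(121,-68 \right)} = \left(9618 + 24368\right) - \frac{2}{89} = 33986 - \frac{2}{89} = \frac{3024752}{89}$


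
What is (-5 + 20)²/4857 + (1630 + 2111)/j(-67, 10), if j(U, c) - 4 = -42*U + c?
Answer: 6268779/4578532 ≈ 1.3692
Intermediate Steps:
j(U, c) = 4 + c - 42*U (j(U, c) = 4 + (-42*U + c) = 4 + (c - 42*U) = 4 + c - 42*U)
(-5 + 20)²/4857 + (1630 + 2111)/j(-67, 10) = (-5 + 20)²/4857 + (1630 + 2111)/(4 + 10 - 42*(-67)) = 15²*(1/4857) + 3741/(4 + 10 + 2814) = 225*(1/4857) + 3741/2828 = 75/1619 + 3741*(1/2828) = 75/1619 + 3741/2828 = 6268779/4578532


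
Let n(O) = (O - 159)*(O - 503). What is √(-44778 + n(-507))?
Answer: √627882 ≈ 792.39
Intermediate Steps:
n(O) = (-503 + O)*(-159 + O) (n(O) = (-159 + O)*(-503 + O) = (-503 + O)*(-159 + O))
√(-44778 + n(-507)) = √(-44778 + (79977 + (-507)² - 662*(-507))) = √(-44778 + (79977 + 257049 + 335634)) = √(-44778 + 672660) = √627882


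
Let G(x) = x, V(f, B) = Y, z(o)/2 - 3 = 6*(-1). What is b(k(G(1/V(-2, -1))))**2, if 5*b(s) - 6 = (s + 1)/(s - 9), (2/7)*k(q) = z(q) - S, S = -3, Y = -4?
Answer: 64009/38025 ≈ 1.6833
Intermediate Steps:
z(o) = -6 (z(o) = 6 + 2*(6*(-1)) = 6 + 2*(-6) = 6 - 12 = -6)
V(f, B) = -4
k(q) = -21/2 (k(q) = 7*(-6 - 1*(-3))/2 = 7*(-6 + 3)/2 = (7/2)*(-3) = -21/2)
b(s) = 6/5 + (1 + s)/(5*(-9 + s)) (b(s) = 6/5 + ((s + 1)/(s - 9))/5 = 6/5 + ((1 + s)/(-9 + s))/5 = 6/5 + (1 + s)/(5*(-9 + s)))
b(k(G(1/V(-2, -1))))**2 = ((-53 + 7*(-21/2))/(5*(-9 - 21/2)))**2 = ((-53 - 147/2)/(5*(-39/2)))**2 = ((1/5)*(-2/39)*(-253/2))**2 = (253/195)**2 = 64009/38025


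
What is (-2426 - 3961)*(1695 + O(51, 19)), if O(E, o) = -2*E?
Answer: -10174491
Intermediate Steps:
(-2426 - 3961)*(1695 + O(51, 19)) = (-2426 - 3961)*(1695 - 2*51) = -6387*(1695 - 102) = -6387*1593 = -10174491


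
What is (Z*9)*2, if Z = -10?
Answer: -180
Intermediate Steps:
(Z*9)*2 = -10*9*2 = -90*2 = -180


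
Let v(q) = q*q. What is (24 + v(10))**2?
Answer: 15376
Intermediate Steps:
v(q) = q**2
(24 + v(10))**2 = (24 + 10**2)**2 = (24 + 100)**2 = 124**2 = 15376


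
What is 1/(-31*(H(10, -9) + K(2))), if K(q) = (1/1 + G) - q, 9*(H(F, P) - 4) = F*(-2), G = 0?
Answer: -9/217 ≈ -0.041475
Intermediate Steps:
H(F, P) = 4 - 2*F/9 (H(F, P) = 4 + (F*(-2))/9 = 4 + (-2*F)/9 = 4 - 2*F/9)
K(q) = 1 - q (K(q) = (1/1 + 0) - q = (1 + 0) - q = 1 - q)
1/(-31*(H(10, -9) + K(2))) = 1/(-31*((4 - 2/9*10) + (1 - 1*2))) = 1/(-31*((4 - 20/9) + (1 - 2))) = 1/(-31*(16/9 - 1)) = 1/(-31*7/9) = 1/(-217/9) = -9/217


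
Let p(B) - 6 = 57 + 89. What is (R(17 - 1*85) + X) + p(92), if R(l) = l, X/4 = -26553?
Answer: -106128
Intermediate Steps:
X = -106212 (X = 4*(-26553) = -106212)
p(B) = 152 (p(B) = 6 + (57 + 89) = 6 + 146 = 152)
(R(17 - 1*85) + X) + p(92) = ((17 - 1*85) - 106212) + 152 = ((17 - 85) - 106212) + 152 = (-68 - 106212) + 152 = -106280 + 152 = -106128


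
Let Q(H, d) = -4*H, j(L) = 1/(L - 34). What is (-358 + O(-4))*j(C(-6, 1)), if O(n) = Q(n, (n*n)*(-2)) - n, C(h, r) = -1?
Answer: 338/35 ≈ 9.6571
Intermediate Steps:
j(L) = 1/(-34 + L)
O(n) = -5*n (O(n) = -4*n - n = -5*n)
(-358 + O(-4))*j(C(-6, 1)) = (-358 - 5*(-4))/(-34 - 1) = (-358 + 20)/(-35) = -338*(-1/35) = 338/35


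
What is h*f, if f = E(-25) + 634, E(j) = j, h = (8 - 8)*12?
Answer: 0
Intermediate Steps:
h = 0 (h = 0*12 = 0)
f = 609 (f = -25 + 634 = 609)
h*f = 0*609 = 0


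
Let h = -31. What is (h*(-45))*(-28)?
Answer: -39060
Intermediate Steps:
(h*(-45))*(-28) = -31*(-45)*(-28) = 1395*(-28) = -39060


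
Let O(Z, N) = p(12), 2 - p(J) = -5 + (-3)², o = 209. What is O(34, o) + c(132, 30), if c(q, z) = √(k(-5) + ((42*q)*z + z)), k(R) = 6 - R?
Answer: -2 + √166361 ≈ 405.87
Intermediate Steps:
p(J) = -2 (p(J) = 2 - (-5 + (-3)²) = 2 - (-5 + 9) = 2 - 1*4 = 2 - 4 = -2)
O(Z, N) = -2
c(q, z) = √(11 + z + 42*q*z) (c(q, z) = √((6 - 1*(-5)) + ((42*q)*z + z)) = √((6 + 5) + (42*q*z + z)) = √(11 + (z + 42*q*z)) = √(11 + z + 42*q*z))
O(34, o) + c(132, 30) = -2 + √(11 + 30 + 42*132*30) = -2 + √(11 + 30 + 166320) = -2 + √166361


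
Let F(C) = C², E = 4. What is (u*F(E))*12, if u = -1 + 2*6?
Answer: 2112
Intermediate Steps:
u = 11 (u = -1 + 12 = 11)
(u*F(E))*12 = (11*4²)*12 = (11*16)*12 = 176*12 = 2112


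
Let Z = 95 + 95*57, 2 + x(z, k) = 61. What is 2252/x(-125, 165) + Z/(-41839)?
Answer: 93896338/2468501 ≈ 38.038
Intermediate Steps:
x(z, k) = 59 (x(z, k) = -2 + 61 = 59)
Z = 5510 (Z = 95 + 5415 = 5510)
2252/x(-125, 165) + Z/(-41839) = 2252/59 + 5510/(-41839) = 2252*(1/59) + 5510*(-1/41839) = 2252/59 - 5510/41839 = 93896338/2468501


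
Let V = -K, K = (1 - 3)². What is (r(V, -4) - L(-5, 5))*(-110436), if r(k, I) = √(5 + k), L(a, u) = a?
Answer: -662616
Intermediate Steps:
K = 4 (K = (-2)² = 4)
V = -4 (V = -1*4 = -4)
(r(V, -4) - L(-5, 5))*(-110436) = (√(5 - 4) - 1*(-5))*(-110436) = (√1 + 5)*(-110436) = (1 + 5)*(-110436) = 6*(-110436) = -662616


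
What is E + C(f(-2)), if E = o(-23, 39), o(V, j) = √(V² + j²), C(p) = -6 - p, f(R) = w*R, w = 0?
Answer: -6 + 5*√82 ≈ 39.277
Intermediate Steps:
f(R) = 0 (f(R) = 0*R = 0)
E = 5*√82 (E = √((-23)² + 39²) = √(529 + 1521) = √2050 = 5*√82 ≈ 45.277)
E + C(f(-2)) = 5*√82 + (-6 - 1*0) = 5*√82 + (-6 + 0) = 5*√82 - 6 = -6 + 5*√82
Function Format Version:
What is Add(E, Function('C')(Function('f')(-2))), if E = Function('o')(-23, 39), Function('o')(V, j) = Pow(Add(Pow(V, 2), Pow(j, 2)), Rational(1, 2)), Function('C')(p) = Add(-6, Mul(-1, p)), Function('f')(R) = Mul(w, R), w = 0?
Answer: Add(-6, Mul(5, Pow(82, Rational(1, 2)))) ≈ 39.277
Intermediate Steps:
Function('f')(R) = 0 (Function('f')(R) = Mul(0, R) = 0)
E = Mul(5, Pow(82, Rational(1, 2))) (E = Pow(Add(Pow(-23, 2), Pow(39, 2)), Rational(1, 2)) = Pow(Add(529, 1521), Rational(1, 2)) = Pow(2050, Rational(1, 2)) = Mul(5, Pow(82, Rational(1, 2))) ≈ 45.277)
Add(E, Function('C')(Function('f')(-2))) = Add(Mul(5, Pow(82, Rational(1, 2))), Add(-6, Mul(-1, 0))) = Add(Mul(5, Pow(82, Rational(1, 2))), Add(-6, 0)) = Add(Mul(5, Pow(82, Rational(1, 2))), -6) = Add(-6, Mul(5, Pow(82, Rational(1, 2))))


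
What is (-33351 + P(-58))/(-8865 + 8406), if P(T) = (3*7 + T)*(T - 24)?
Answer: 30317/459 ≈ 66.050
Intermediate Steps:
P(T) = (-24 + T)*(21 + T) (P(T) = (21 + T)*(-24 + T) = (-24 + T)*(21 + T))
(-33351 + P(-58))/(-8865 + 8406) = (-33351 + (-504 + (-58)**2 - 3*(-58)))/(-8865 + 8406) = (-33351 + (-504 + 3364 + 174))/(-459) = (-33351 + 3034)*(-1/459) = -30317*(-1/459) = 30317/459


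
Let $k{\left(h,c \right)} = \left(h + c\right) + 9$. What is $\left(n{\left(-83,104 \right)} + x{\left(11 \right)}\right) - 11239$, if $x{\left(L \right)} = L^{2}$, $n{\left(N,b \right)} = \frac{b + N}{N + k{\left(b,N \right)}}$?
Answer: $- \frac{589275}{53} \approx -11118.0$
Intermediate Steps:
$k{\left(h,c \right)} = 9 + c + h$ ($k{\left(h,c \right)} = \left(c + h\right) + 9 = 9 + c + h$)
$n{\left(N,b \right)} = \frac{N + b}{9 + b + 2 N}$ ($n{\left(N,b \right)} = \frac{b + N}{N + \left(9 + N + b\right)} = \frac{N + b}{9 + b + 2 N}$)
$\left(n{\left(-83,104 \right)} + x{\left(11 \right)}\right) - 11239 = \left(\frac{-83 + 104}{9 + 104 + 2 \left(-83\right)} + 11^{2}\right) - 11239 = \left(\frac{1}{9 + 104 - 166} \cdot 21 + 121\right) - 11239 = \left(\frac{1}{-53} \cdot 21 + 121\right) - 11239 = \left(\left(- \frac{1}{53}\right) 21 + 121\right) - 11239 = \left(- \frac{21}{53} + 121\right) - 11239 = \frac{6392}{53} - 11239 = - \frac{589275}{53}$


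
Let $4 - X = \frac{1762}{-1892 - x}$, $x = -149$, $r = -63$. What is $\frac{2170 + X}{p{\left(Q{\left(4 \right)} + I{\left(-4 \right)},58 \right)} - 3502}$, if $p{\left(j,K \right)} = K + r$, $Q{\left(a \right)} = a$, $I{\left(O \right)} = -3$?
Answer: $- \frac{3791044}{6112701} \approx -0.62019$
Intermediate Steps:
$p{\left(j,K \right)} = -63 + K$ ($p{\left(j,K \right)} = K - 63 = -63 + K$)
$X = \frac{8734}{1743}$ ($X = 4 - \frac{1762}{-1892 - -149} = 4 - \frac{1762}{-1892 + 149} = 4 - \frac{1762}{-1743} = 4 - 1762 \left(- \frac{1}{1743}\right) = 4 - - \frac{1762}{1743} = 4 + \frac{1762}{1743} = \frac{8734}{1743} \approx 5.0109$)
$\frac{2170 + X}{p{\left(Q{\left(4 \right)} + I{\left(-4 \right)},58 \right)} - 3502} = \frac{2170 + \frac{8734}{1743}}{\left(-63 + 58\right) - 3502} = \frac{3791044}{1743 \left(-5 - 3502\right)} = \frac{3791044}{1743 \left(-3507\right)} = \frac{3791044}{1743} \left(- \frac{1}{3507}\right) = - \frac{3791044}{6112701}$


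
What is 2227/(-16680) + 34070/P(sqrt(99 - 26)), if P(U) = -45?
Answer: -37892521/50040 ≈ -757.24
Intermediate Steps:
2227/(-16680) + 34070/P(sqrt(99 - 26)) = 2227/(-16680) + 34070/(-45) = 2227*(-1/16680) + 34070*(-1/45) = -2227/16680 - 6814/9 = -37892521/50040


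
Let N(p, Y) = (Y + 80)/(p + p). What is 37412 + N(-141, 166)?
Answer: 1758323/47 ≈ 37411.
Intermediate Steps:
N(p, Y) = (80 + Y)/(2*p) (N(p, Y) = (80 + Y)/((2*p)) = (80 + Y)*(1/(2*p)) = (80 + Y)/(2*p))
37412 + N(-141, 166) = 37412 + (½)*(80 + 166)/(-141) = 37412 + (½)*(-1/141)*246 = 37412 - 41/47 = 1758323/47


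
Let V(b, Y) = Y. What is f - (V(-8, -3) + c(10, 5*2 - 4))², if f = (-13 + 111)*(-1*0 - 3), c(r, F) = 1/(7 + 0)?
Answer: -14806/49 ≈ -302.16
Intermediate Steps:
c(r, F) = ⅐ (c(r, F) = 1/7 = ⅐)
f = -294 (f = 98*(0 - 3) = 98*(-3) = -294)
f - (V(-8, -3) + c(10, 5*2 - 4))² = -294 - (-3 + ⅐)² = -294 - (-20/7)² = -294 - 1*400/49 = -294 - 400/49 = -14806/49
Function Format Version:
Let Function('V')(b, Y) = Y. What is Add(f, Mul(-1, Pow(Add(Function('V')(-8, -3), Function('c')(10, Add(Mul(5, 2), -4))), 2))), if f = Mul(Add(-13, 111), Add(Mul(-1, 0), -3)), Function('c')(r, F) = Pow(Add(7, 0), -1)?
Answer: Rational(-14806, 49) ≈ -302.16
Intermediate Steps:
Function('c')(r, F) = Rational(1, 7) (Function('c')(r, F) = Pow(7, -1) = Rational(1, 7))
f = -294 (f = Mul(98, Add(0, -3)) = Mul(98, -3) = -294)
Add(f, Mul(-1, Pow(Add(Function('V')(-8, -3), Function('c')(10, Add(Mul(5, 2), -4))), 2))) = Add(-294, Mul(-1, Pow(Add(-3, Rational(1, 7)), 2))) = Add(-294, Mul(-1, Pow(Rational(-20, 7), 2))) = Add(-294, Mul(-1, Rational(400, 49))) = Add(-294, Rational(-400, 49)) = Rational(-14806, 49)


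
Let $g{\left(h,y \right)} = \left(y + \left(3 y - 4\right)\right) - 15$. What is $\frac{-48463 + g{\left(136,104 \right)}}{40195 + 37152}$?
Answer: $- \frac{48066}{77347} \approx -0.62143$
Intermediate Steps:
$g{\left(h,y \right)} = -19 + 4 y$ ($g{\left(h,y \right)} = \left(y + \left(-4 + 3 y\right)\right) - 15 = \left(-4 + 4 y\right) - 15 = -19 + 4 y$)
$\frac{-48463 + g{\left(136,104 \right)}}{40195 + 37152} = \frac{-48463 + \left(-19 + 4 \cdot 104\right)}{40195 + 37152} = \frac{-48463 + \left(-19 + 416\right)}{77347} = \left(-48463 + 397\right) \frac{1}{77347} = \left(-48066\right) \frac{1}{77347} = - \frac{48066}{77347}$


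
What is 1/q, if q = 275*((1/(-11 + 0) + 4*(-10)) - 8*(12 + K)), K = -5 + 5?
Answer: -1/37425 ≈ -2.6720e-5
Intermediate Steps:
K = 0
q = -37425 (q = 275*((1/(-11 + 0) + 4*(-10)) - 8*(12 + 0)) = 275*((1/(-11) - 40) - 8*12) = 275*((-1/11 - 40) - 96) = 275*(-441/11 - 96) = 275*(-1497/11) = -37425)
1/q = 1/(-37425) = -1/37425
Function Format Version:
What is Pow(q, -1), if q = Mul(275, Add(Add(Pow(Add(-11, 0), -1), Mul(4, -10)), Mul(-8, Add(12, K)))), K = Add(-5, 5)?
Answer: Rational(-1, 37425) ≈ -2.6720e-5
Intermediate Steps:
K = 0
q = -37425 (q = Mul(275, Add(Add(Pow(Add(-11, 0), -1), Mul(4, -10)), Mul(-8, Add(12, 0)))) = Mul(275, Add(Add(Pow(-11, -1), -40), Mul(-8, 12))) = Mul(275, Add(Add(Rational(-1, 11), -40), -96)) = Mul(275, Add(Rational(-441, 11), -96)) = Mul(275, Rational(-1497, 11)) = -37425)
Pow(q, -1) = Pow(-37425, -1) = Rational(-1, 37425)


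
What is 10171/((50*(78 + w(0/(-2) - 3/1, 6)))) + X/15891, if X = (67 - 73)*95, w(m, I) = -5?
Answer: 53182287/19334050 ≈ 2.7507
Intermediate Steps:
X = -570 (X = -6*95 = -570)
10171/((50*(78 + w(0/(-2) - 3/1, 6)))) + X/15891 = 10171/((50*(78 - 5))) - 570/15891 = 10171/((50*73)) - 570*1/15891 = 10171/3650 - 190/5297 = 53182287/19334050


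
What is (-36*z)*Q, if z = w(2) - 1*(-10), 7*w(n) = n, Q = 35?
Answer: -12960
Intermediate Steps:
w(n) = n/7
z = 72/7 (z = (1/7)*2 - 1*(-10) = 2/7 + 10 = 72/7 ≈ 10.286)
(-36*z)*Q = -36*72/7*35 = -2592/7*35 = -12960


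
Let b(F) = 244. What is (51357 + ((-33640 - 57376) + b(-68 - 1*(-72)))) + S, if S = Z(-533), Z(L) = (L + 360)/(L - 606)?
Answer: -44893512/1139 ≈ -39415.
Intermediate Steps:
Z(L) = (360 + L)/(-606 + L)
S = 173/1139 (S = (360 - 533)/(-606 - 533) = -173/(-1139) = -1/1139*(-173) = 173/1139 ≈ 0.15189)
(51357 + ((-33640 - 57376) + b(-68 - 1*(-72)))) + S = (51357 + ((-33640 - 57376) + 244)) + 173/1139 = (51357 + (-91016 + 244)) + 173/1139 = (51357 - 90772) + 173/1139 = -39415 + 173/1139 = -44893512/1139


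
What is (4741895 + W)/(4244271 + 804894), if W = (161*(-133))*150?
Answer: 305989/1009833 ≈ 0.30301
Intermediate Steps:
W = -3211950 (W = -21413*150 = -3211950)
(4741895 + W)/(4244271 + 804894) = (4741895 - 3211950)/(4244271 + 804894) = 1529945/5049165 = 1529945*(1/5049165) = 305989/1009833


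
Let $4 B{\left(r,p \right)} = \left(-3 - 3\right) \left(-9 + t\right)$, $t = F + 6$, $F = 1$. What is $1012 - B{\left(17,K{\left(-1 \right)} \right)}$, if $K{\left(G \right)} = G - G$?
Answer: $1009$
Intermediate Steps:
$K{\left(G \right)} = 0$
$t = 7$ ($t = 1 + 6 = 7$)
$B{\left(r,p \right)} = 3$ ($B{\left(r,p \right)} = \frac{\left(-3 - 3\right) \left(-9 + 7\right)}{4} = \frac{\left(-6\right) \left(-2\right)}{4} = \frac{1}{4} \cdot 12 = 3$)
$1012 - B{\left(17,K{\left(-1 \right)} \right)} = 1012 - 3 = 1009$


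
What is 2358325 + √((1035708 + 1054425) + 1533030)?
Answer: 2358325 + √3623163 ≈ 2.3602e+6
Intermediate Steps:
2358325 + √((1035708 + 1054425) + 1533030) = 2358325 + √(2090133 + 1533030) = 2358325 + √3623163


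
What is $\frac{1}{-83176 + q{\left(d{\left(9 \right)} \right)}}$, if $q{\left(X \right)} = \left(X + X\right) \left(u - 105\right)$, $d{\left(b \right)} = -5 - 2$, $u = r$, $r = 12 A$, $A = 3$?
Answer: $- \frac{1}{82210} \approx -1.2164 \cdot 10^{-5}$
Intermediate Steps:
$r = 36$ ($r = 12 \cdot 3 = 36$)
$u = 36$
$d{\left(b \right)} = -7$ ($d{\left(b \right)} = -5 - 2 = -7$)
$q{\left(X \right)} = - 138 X$ ($q{\left(X \right)} = \left(X + X\right) \left(36 - 105\right) = 2 X \left(-69\right) = - 138 X$)
$\frac{1}{-83176 + q{\left(d{\left(9 \right)} \right)}} = \frac{1}{-83176 - -966} = \frac{1}{-83176 + 966} = \frac{1}{-82210} = - \frac{1}{82210}$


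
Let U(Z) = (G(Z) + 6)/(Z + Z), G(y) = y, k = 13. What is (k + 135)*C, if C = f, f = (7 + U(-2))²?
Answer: 5328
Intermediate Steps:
U(Z) = (6 + Z)/(2*Z) (U(Z) = (Z + 6)/(Z + Z) = (6 + Z)/((2*Z)) = (6 + Z)*(1/(2*Z)) = (6 + Z)/(2*Z))
f = 36 (f = (7 + (½)*(6 - 2)/(-2))² = (7 + (½)*(-½)*4)² = (7 - 1)² = 6² = 36)
C = 36
(k + 135)*C = (13 + 135)*36 = 148*36 = 5328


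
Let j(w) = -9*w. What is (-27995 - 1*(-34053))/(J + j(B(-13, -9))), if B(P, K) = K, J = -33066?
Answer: -6058/32985 ≈ -0.18366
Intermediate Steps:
(-27995 - 1*(-34053))/(J + j(B(-13, -9))) = (-27995 - 1*(-34053))/(-33066 - 9*(-9)) = (-27995 + 34053)/(-33066 + 81) = 6058/(-32985) = 6058*(-1/32985) = -6058/32985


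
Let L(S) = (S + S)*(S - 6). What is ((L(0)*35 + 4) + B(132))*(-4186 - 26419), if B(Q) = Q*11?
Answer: -44560880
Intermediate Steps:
B(Q) = 11*Q
L(S) = 2*S*(-6 + S) (L(S) = (2*S)*(-6 + S) = 2*S*(-6 + S))
((L(0)*35 + 4) + B(132))*(-4186 - 26419) = (((2*0*(-6 + 0))*35 + 4) + 11*132)*(-4186 - 26419) = (((2*0*(-6))*35 + 4) + 1452)*(-30605) = ((0*35 + 4) + 1452)*(-30605) = ((0 + 4) + 1452)*(-30605) = (4 + 1452)*(-30605) = 1456*(-30605) = -44560880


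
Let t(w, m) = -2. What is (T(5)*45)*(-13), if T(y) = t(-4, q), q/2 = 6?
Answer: 1170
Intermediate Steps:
q = 12 (q = 2*6 = 12)
T(y) = -2
(T(5)*45)*(-13) = -2*45*(-13) = -90*(-13) = 1170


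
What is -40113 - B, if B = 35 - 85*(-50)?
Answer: -44398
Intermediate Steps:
B = 4285 (B = 35 + 4250 = 4285)
-40113 - B = -40113 - 1*4285 = -40113 - 4285 = -44398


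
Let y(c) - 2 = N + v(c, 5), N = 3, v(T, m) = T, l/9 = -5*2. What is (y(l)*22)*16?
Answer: -29920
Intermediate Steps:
l = -90 (l = 9*(-5*2) = 9*(-10) = -90)
y(c) = 5 + c (y(c) = 2 + (3 + c) = 5 + c)
(y(l)*22)*16 = ((5 - 90)*22)*16 = -85*22*16 = -1870*16 = -29920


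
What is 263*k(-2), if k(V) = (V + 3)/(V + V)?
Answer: -263/4 ≈ -65.750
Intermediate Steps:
k(V) = (3 + V)/(2*V) (k(V) = (3 + V)/((2*V)) = (3 + V)*(1/(2*V)) = (3 + V)/(2*V))
263*k(-2) = 263*((½)*(3 - 2)/(-2)) = 263*((½)*(-½)*1) = 263*(-¼) = -263/4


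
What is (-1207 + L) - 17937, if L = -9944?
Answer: -29088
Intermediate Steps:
(-1207 + L) - 17937 = (-1207 - 9944) - 17937 = -11151 - 17937 = -29088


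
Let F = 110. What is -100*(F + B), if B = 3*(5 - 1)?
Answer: -12200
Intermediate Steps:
B = 12 (B = 3*4 = 12)
-100*(F + B) = -100*(110 + 12) = -100*122 = -12200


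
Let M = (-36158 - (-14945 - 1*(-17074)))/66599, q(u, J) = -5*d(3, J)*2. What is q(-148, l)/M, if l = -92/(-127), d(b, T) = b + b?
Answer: 3995940/38287 ≈ 104.37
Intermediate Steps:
d(b, T) = 2*b
l = 92/127 (l = -92*(-1/127) = 92/127 ≈ 0.72441)
q(u, J) = -60 (q(u, J) = -10*3*2 = -5*6*2 = -30*2 = -60)
M = -38287/66599 (M = (-36158 - (-14945 + 17074))*(1/66599) = (-36158 - 1*2129)*(1/66599) = (-36158 - 2129)*(1/66599) = -38287*1/66599 = -38287/66599 ≈ -0.57489)
q(-148, l)/M = -60/(-38287/66599) = -60*(-66599/38287) = 3995940/38287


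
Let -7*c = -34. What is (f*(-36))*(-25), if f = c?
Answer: 30600/7 ≈ 4371.4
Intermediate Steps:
c = 34/7 (c = -⅐*(-34) = 34/7 ≈ 4.8571)
f = 34/7 ≈ 4.8571
(f*(-36))*(-25) = ((34/7)*(-36))*(-25) = -1224/7*(-25) = 30600/7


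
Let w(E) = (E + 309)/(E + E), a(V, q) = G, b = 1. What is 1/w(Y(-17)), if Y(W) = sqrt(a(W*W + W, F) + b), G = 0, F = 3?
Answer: 1/155 ≈ 0.0064516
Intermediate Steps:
a(V, q) = 0
Y(W) = 1 (Y(W) = sqrt(0 + 1) = sqrt(1) = 1)
w(E) = (309 + E)/(2*E) (w(E) = (309 + E)/((2*E)) = (309 + E)*(1/(2*E)) = (309 + E)/(2*E))
1/w(Y(-17)) = 1/((1/2)*(309 + 1)/1) = 1/((1/2)*1*310) = 1/155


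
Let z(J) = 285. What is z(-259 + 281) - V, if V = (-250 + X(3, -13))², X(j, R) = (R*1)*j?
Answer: -83236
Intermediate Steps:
X(j, R) = R*j
V = 83521 (V = (-250 - 13*3)² = (-250 - 39)² = (-289)² = 83521)
z(-259 + 281) - V = 285 - 1*83521 = 285 - 83521 = -83236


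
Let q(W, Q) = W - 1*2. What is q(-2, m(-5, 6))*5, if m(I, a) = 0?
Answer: -20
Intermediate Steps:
q(W, Q) = -2 + W (q(W, Q) = W - 2 = -2 + W)
q(-2, m(-5, 6))*5 = (-2 - 2)*5 = -4*5 = -20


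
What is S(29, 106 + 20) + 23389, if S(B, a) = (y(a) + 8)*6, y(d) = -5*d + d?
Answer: 20413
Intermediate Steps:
y(d) = -4*d
S(B, a) = 48 - 24*a (S(B, a) = (-4*a + 8)*6 = (8 - 4*a)*6 = 48 - 24*a)
S(29, 106 + 20) + 23389 = (48 - 24*(106 + 20)) + 23389 = (48 - 24*126) + 23389 = (48 - 3024) + 23389 = -2976 + 23389 = 20413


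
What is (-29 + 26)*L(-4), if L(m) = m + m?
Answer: 24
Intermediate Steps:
L(m) = 2*m
(-29 + 26)*L(-4) = (-29 + 26)*(2*(-4)) = -3*(-8) = 24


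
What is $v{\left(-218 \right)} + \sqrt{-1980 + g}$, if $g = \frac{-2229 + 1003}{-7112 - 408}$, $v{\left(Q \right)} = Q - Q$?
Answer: $\frac{i \sqrt{1749383945}}{940} \approx 44.495 i$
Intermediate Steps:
$v{\left(Q \right)} = 0$
$g = \frac{613}{3760}$ ($g = - \frac{1226}{-7520} = \left(-1226\right) \left(- \frac{1}{7520}\right) = \frac{613}{3760} \approx 0.16303$)
$v{\left(-218 \right)} + \sqrt{-1980 + g} = 0 + \sqrt{-1980 + \frac{613}{3760}} = 0 + \sqrt{- \frac{7444187}{3760}} = 0 + \frac{i \sqrt{1749383945}}{940} = \frac{i \sqrt{1749383945}}{940}$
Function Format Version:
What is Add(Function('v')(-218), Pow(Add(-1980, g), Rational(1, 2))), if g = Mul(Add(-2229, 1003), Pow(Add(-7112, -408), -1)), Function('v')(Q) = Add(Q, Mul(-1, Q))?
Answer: Mul(Rational(1, 940), I, Pow(1749383945, Rational(1, 2))) ≈ Mul(44.495, I)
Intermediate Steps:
Function('v')(Q) = 0
g = Rational(613, 3760) (g = Mul(-1226, Pow(-7520, -1)) = Mul(-1226, Rational(-1, 7520)) = Rational(613, 3760) ≈ 0.16303)
Add(Function('v')(-218), Pow(Add(-1980, g), Rational(1, 2))) = Add(0, Pow(Add(-1980, Rational(613, 3760)), Rational(1, 2))) = Add(0, Pow(Rational(-7444187, 3760), Rational(1, 2))) = Add(0, Mul(Rational(1, 940), I, Pow(1749383945, Rational(1, 2)))) = Mul(Rational(1, 940), I, Pow(1749383945, Rational(1, 2)))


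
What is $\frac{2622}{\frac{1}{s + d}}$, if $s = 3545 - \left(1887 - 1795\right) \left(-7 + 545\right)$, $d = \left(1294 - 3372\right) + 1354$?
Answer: $-122381850$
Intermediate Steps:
$d = -724$ ($d = -2078 + 1354 = -724$)
$s = -45951$ ($s = 3545 - 92 \cdot 538 = 3545 - 49496 = -45951$)
$\frac{2622}{\frac{1}{s + d}} = \frac{2622}{\frac{1}{-45951 - 724}} = \frac{2622}{\frac{1}{-46675}} = \frac{2622}{- \frac{1}{46675}} = 2622 \left(-46675\right) = -122381850$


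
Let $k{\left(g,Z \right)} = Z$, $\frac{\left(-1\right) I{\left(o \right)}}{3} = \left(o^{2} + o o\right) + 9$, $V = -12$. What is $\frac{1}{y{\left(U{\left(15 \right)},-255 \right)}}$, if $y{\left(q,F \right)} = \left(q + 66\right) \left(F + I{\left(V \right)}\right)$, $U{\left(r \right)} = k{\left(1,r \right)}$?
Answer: $- \frac{1}{92826} \approx -1.0773 \cdot 10^{-5}$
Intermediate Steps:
$I{\left(o \right)} = -27 - 6 o^{2}$ ($I{\left(o \right)} = - 3 \left(\left(o^{2} + o o\right) + 9\right) = - 3 \left(\left(o^{2} + o^{2}\right) + 9\right) = - 3 \left(2 o^{2} + 9\right) = - 3 \left(9 + 2 o^{2}\right) = -27 - 6 o^{2}$)
$U{\left(r \right)} = r$
$y{\left(q,F \right)} = \left(-891 + F\right) \left(66 + q\right)$ ($y{\left(q,F \right)} = \left(q + 66\right) \left(F - \left(27 + 6 \left(-12\right)^{2}\right)\right) = \left(66 + q\right) \left(F - 891\right) = \left(66 + q\right) \left(-891 + F\right) = \left(-891 + F\right) \left(66 + q\right)$)
$\frac{1}{y{\left(U{\left(15 \right)},-255 \right)}} = \frac{1}{-58806 - 13365 + 66 \left(-255\right) - 3825} = \frac{1}{-58806 - 13365 - 16830 - 3825} = \frac{1}{-92826} = - \frac{1}{92826}$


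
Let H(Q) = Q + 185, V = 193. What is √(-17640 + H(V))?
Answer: 3*I*√1918 ≈ 131.39*I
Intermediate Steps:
H(Q) = 185 + Q
√(-17640 + H(V)) = √(-17640 + (185 + 193)) = √(-17640 + 378) = √(-17262) = 3*I*√1918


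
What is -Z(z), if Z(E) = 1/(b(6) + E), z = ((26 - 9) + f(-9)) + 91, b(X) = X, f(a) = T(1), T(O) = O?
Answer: -1/115 ≈ -0.0086956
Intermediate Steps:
f(a) = 1
z = 109 (z = ((26 - 9) + 1) + 91 = (17 + 1) + 91 = 18 + 91 = 109)
Z(E) = 1/(6 + E)
-Z(z) = -1/(6 + 109) = -1/115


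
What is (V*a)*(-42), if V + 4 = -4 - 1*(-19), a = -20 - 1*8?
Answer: 12936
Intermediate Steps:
a = -28 (a = -20 - 8 = -28)
V = 11 (V = -4 + (-4 - 1*(-19)) = -4 + (-4 + 19) = -4 + 15 = 11)
(V*a)*(-42) = (11*(-28))*(-42) = -308*(-42) = 12936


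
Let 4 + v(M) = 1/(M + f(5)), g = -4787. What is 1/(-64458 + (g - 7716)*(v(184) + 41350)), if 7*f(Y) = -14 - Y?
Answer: -1269/656090213945 ≈ -1.9342e-9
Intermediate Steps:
f(Y) = -2 - Y/7 (f(Y) = (-14 - Y)/7 = -2 - Y/7)
v(M) = -4 + 1/(-19/7 + M) (v(M) = -4 + 1/(M + (-2 - 1/7*5)) = -4 + 1/(M + (-2 - 5/7)) = -4 + 1/(M - 19/7) = -4 + 1/(-19/7 + M))
1/(-64458 + (g - 7716)*(v(184) + 41350)) = 1/(-64458 + (-4787 - 7716)*((83 - 28*184)/(-19 + 7*184) + 41350)) = 1/(-64458 - 12503*((83 - 5152)/(-19 + 1288) + 41350)) = 1/(-64458 - 12503*(-5069/1269 + 41350)) = 1/(-64458 - 12503*52468081/1269) = 1/(-64458 - 656008416743/1269) = 1/(-656090213945/1269) = -1269/656090213945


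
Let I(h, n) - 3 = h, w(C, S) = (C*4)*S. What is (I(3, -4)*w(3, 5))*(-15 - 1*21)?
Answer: -12960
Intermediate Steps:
w(C, S) = 4*C*S (w(C, S) = (4*C)*S = 4*C*S)
I(h, n) = 3 + h
(I(3, -4)*w(3, 5))*(-15 - 1*21) = ((3 + 3)*(4*3*5))*(-15 - 1*21) = (6*60)*(-15 - 21) = 360*(-36) = -12960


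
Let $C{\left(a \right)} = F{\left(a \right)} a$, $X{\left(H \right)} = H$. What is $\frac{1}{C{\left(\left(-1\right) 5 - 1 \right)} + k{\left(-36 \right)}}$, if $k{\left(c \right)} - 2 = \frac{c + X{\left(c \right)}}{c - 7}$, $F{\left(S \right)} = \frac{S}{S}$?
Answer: $- \frac{43}{100} \approx -0.43$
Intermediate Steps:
$F{\left(S \right)} = 1$
$k{\left(c \right)} = 2 + \frac{2 c}{-7 + c}$ ($k{\left(c \right)} = 2 + \frac{c + c}{c - 7} = 2 + \frac{2 c}{-7 + c}$)
$C{\left(a \right)} = a$ ($C{\left(a \right)} = 1 a = a$)
$\frac{1}{C{\left(\left(-1\right) 5 - 1 \right)} + k{\left(-36 \right)}} = \frac{1}{\left(\left(-1\right) 5 - 1\right) + \frac{2 \left(-7 + 2 \left(-36\right)\right)}{-7 - 36}} = \frac{1}{\left(-5 - 1\right) + \frac{2 \left(-7 - 72\right)}{-43}} = \frac{1}{-6 + 2 \left(- \frac{1}{43}\right) \left(-79\right)} = \frac{1}{-6 + \frac{158}{43}} = \frac{1}{- \frac{100}{43}} = - \frac{43}{100}$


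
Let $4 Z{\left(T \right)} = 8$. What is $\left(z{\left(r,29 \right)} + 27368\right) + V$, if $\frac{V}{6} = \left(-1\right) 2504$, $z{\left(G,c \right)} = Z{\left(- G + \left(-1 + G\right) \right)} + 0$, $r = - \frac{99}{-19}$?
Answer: $12346$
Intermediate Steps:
$r = \frac{99}{19}$ ($r = \left(-99\right) \left(- \frac{1}{19}\right) = \frac{99}{19} \approx 5.2105$)
$Z{\left(T \right)} = 2$ ($Z{\left(T \right)} = \frac{1}{4} \cdot 8 = 2$)
$z{\left(G,c \right)} = 2$ ($z{\left(G,c \right)} = 2 + 0 = 2$)
$V = -15024$ ($V = 6 \left(\left(-1\right) 2504\right) = 6 \left(-2504\right) = -15024$)
$\left(z{\left(r,29 \right)} + 27368\right) + V = \left(2 + 27368\right) - 15024 = 27370 - 15024 = 12346$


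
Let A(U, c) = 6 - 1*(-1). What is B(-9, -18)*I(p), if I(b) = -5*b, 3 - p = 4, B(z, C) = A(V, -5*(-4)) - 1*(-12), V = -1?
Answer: 95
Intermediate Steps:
A(U, c) = 7 (A(U, c) = 6 + 1 = 7)
B(z, C) = 19 (B(z, C) = 7 - 1*(-12) = 7 + 12 = 19)
p = -1 (p = 3 - 1*4 = 3 - 4 = -1)
B(-9, -18)*I(p) = 19*(-5*(-1)) = 19*5 = 95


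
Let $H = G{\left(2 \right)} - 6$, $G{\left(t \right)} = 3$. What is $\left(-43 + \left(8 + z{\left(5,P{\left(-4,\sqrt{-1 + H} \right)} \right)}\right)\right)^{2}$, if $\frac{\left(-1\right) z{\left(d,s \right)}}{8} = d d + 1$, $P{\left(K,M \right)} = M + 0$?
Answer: $59049$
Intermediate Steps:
$H = -3$ ($H = 3 - 6 = -3$)
$P{\left(K,M \right)} = M$
$z{\left(d,s \right)} = -8 - 8 d^{2}$ ($z{\left(d,s \right)} = - 8 \left(d d + 1\right) = - 8 \left(d^{2} + 1\right) = - 8 \left(1 + d^{2}\right) = -8 - 8 d^{2}$)
$\left(-43 + \left(8 + z{\left(5,P{\left(-4,\sqrt{-1 + H} \right)} \right)}\right)\right)^{2} = \left(-43 + \left(8 - \left(8 + 8 \cdot 5^{2}\right)\right)\right)^{2} = \left(-43 + \left(8 - 208\right)\right)^{2} = \left(-43 - 200\right)^{2} = \left(-243\right)^{2} = 59049$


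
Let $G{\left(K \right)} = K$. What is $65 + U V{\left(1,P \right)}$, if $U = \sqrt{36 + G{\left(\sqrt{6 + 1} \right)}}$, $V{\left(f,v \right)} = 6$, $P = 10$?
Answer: $65 + 6 \sqrt{36 + \sqrt{7}} \approx 102.3$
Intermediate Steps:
$U = \sqrt{36 + \sqrt{7}}$ ($U = \sqrt{36 + \sqrt{6 + 1}} = \sqrt{36 + \sqrt{7}} \approx 6.2166$)
$65 + U V{\left(1,P \right)} = 65 + \sqrt{36 + \sqrt{7}} \cdot 6 = 65 + 6 \sqrt{36 + \sqrt{7}}$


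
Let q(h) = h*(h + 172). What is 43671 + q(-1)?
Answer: 43500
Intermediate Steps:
q(h) = h*(172 + h)
43671 + q(-1) = 43671 - (172 - 1) = 43671 - 1*171 = 43671 - 171 = 43500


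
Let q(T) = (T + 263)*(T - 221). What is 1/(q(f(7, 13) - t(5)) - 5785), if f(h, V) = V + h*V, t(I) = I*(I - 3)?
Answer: -1/51124 ≈ -1.9560e-5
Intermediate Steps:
t(I) = I*(-3 + I)
f(h, V) = V + V*h
q(T) = (-221 + T)*(263 + T) (q(T) = (263 + T)*(-221 + T) = (-221 + T)*(263 + T))
1/(q(f(7, 13) - t(5)) - 5785) = 1/((-58123 + (13*(1 + 7) - 5*(-3 + 5))**2 + 42*(13*(1 + 7) - 5*(-3 + 5))) - 5785) = 1/((-58123 + (13*8 - 5*2)**2 + 42*(13*8 - 5*2)) - 5785) = 1/((-58123 + (104 - 1*10)**2 + 42*(104 - 1*10)) - 5785) = 1/((-58123 + (104 - 10)**2 + 42*(104 - 10)) - 5785) = 1/((-58123 + 94**2 + 42*94) - 5785) = 1/((-58123 + 8836 + 3948) - 5785) = 1/(-45339 - 5785) = 1/(-51124) = -1/51124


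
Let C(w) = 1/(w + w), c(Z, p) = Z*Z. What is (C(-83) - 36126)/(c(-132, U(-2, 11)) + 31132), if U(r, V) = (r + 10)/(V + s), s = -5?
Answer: -5996917/8060296 ≈ -0.74401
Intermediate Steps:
U(r, V) = (10 + r)/(-5 + V) (U(r, V) = (r + 10)/(V - 5) = (10 + r)/(-5 + V))
c(Z, p) = Z**2
C(w) = 1/(2*w)
(C(-83) - 36126)/(c(-132, U(-2, 11)) + 31132) = ((1/2)/(-83) - 36126)/((-132)**2 + 31132) = ((1/2)*(-1/83) - 36126)/(17424 + 31132) = (-1/166 - 36126)/48556 = -5996917/166*1/48556 = -5996917/8060296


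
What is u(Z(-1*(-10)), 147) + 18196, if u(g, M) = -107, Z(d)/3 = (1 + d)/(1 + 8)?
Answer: 18089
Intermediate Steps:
Z(d) = 1/3 + d/3 (Z(d) = 3*((1 + d)/(1 + 8)) = 3*((1 + d)/9) = 3*((1 + d)*(1/9)) = 3*(1/9 + d/9) = 1/3 + d/3)
u(Z(-1*(-10)), 147) + 18196 = -107 + 18196 = 18089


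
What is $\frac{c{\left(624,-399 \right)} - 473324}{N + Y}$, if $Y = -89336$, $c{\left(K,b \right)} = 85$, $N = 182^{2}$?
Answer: $\frac{36403}{4324} \approx 8.4188$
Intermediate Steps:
$N = 33124$
$\frac{c{\left(624,-399 \right)} - 473324}{N + Y} = \frac{85 - 473324}{33124 - 89336} = - \frac{473239}{-56212} = \left(-473239\right) \left(- \frac{1}{56212}\right) = \frac{36403}{4324}$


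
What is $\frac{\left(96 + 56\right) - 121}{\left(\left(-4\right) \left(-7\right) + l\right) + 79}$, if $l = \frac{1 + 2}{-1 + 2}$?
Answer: $\frac{31}{110} \approx 0.28182$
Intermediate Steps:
$l = 3$ ($l = \frac{3}{1} = 3 \cdot 1 = 3$)
$\frac{\left(96 + 56\right) - 121}{\left(\left(-4\right) \left(-7\right) + l\right) + 79} = \frac{\left(96 + 56\right) - 121}{\left(\left(-4\right) \left(-7\right) + 3\right) + 79} = \frac{152 - 121}{\left(28 + 3\right) + 79} = \frac{31}{31 + 79} = \frac{31}{110}$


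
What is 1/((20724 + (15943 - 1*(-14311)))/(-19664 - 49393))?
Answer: -69057/50978 ≈ -1.3546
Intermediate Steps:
1/((20724 + (15943 - 1*(-14311)))/(-19664 - 49393)) = 1/((20724 + (15943 + 14311))/(-69057)) = 1/((20724 + 30254)*(-1/69057)) = 1/(50978*(-1/69057)) = 1/(-50978/69057) = -69057/50978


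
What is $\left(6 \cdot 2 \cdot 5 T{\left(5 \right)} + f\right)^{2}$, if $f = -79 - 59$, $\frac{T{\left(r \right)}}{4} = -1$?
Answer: $142884$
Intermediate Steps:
$T{\left(r \right)} = -4$ ($T{\left(r \right)} = 4 \left(-1\right) = -4$)
$f = -138$ ($f = -79 - 59 = -138$)
$\left(6 \cdot 2 \cdot 5 T{\left(5 \right)} + f\right)^{2} = \left(6 \cdot 2 \cdot 5 \left(-4\right) - 138\right)^{2} = \left(12 \cdot 5 \left(-4\right) - 138\right)^{2} = \left(60 \left(-4\right) - 138\right)^{2} = \left(-240 - 138\right)^{2} = \left(-378\right)^{2} = 142884$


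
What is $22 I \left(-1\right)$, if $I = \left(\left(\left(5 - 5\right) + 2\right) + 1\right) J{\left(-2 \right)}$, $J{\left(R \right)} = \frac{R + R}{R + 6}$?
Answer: $66$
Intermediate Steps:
$J{\left(R \right)} = \frac{2 R}{6 + R}$
$I = -3$ ($I = \left(\left(\left(5 - 5\right) + 2\right) + 1\right) 2 \left(-2\right) \frac{1}{6 - 2} = \left(\left(0 + 2\right) + 1\right) 2 \left(-2\right) \frac{1}{4} = \left(2 + 1\right) 2 \left(-2\right) \frac{1}{4} = 3 \left(-1\right) = -3$)
$22 I \left(-1\right) = 22 \left(-3\right) \left(-1\right) = \left(-66\right) \left(-1\right) = 66$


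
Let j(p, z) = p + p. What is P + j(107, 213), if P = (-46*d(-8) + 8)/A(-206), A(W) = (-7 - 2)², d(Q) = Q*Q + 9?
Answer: 13984/81 ≈ 172.64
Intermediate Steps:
j(p, z) = 2*p
d(Q) = 9 + Q² (d(Q) = Q² + 9 = 9 + Q²)
A(W) = 81 (A(W) = (-9)² = 81)
P = -3350/81 (P = (-46*(9 + (-8)²) + 8)/81 = (-46*(9 + 64) + 8)*(1/81) = (-46*73 + 8)*(1/81) = (-3358 + 8)*(1/81) = -3350*1/81 = -3350/81 ≈ -41.358)
P + j(107, 213) = -3350/81 + 2*107 = -3350/81 + 214 = 13984/81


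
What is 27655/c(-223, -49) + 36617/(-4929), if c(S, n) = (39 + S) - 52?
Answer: -144953107/1163244 ≈ -124.61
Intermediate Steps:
c(S, n) = -13 + S
27655/c(-223, -49) + 36617/(-4929) = 27655/(-13 - 223) + 36617/(-4929) = 27655/(-236) + 36617*(-1/4929) = 27655*(-1/236) - 36617/4929 = -27655/236 - 36617/4929 = -144953107/1163244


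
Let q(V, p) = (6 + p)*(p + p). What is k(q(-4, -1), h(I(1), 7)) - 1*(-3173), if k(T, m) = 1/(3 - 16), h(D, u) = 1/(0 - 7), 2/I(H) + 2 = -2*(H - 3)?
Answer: 41248/13 ≈ 3172.9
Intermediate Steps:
I(H) = 2/(4 - 2*H) (I(H) = 2/(-2 - 2*(H - 3)) = 2/(-2 - 2*(-3 + H)) = 2/(-2 + (6 - 2*H)) = 2/(4 - 2*H))
h(D, u) = -⅐ (h(D, u) = 1/(-7) = -⅐)
q(V, p) = 2*p*(6 + p) (q(V, p) = (6 + p)*(2*p) = 2*p*(6 + p))
k(T, m) = -1/13 (k(T, m) = 1/(-13) = -1/13)
k(q(-4, -1), h(I(1), 7)) - 1*(-3173) = -1/13 - 1*(-3173) = -1/13 + 3173 = 41248/13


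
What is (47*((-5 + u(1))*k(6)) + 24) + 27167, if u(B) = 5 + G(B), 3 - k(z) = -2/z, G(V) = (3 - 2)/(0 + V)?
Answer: 82043/3 ≈ 27348.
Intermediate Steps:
G(V) = 1/V
k(z) = 3 + 2/z (k(z) = 3 - (-2)/z = 3 + 2/z)
u(B) = 5 + 1/B
(47*((-5 + u(1))*k(6)) + 24) + 27167 = (47*((-5 + (5 + 1/1))*(3 + 2/6)) + 24) + 27167 = (47*((-5 + (5 + 1))*(3 + 2*(⅙))) + 24) + 27167 = (47*((-5 + 6)*(3 + ⅓)) + 24) + 27167 = (47*(1*(10/3)) + 24) + 27167 = (47*(10/3) + 24) + 27167 = (470/3 + 24) + 27167 = 542/3 + 27167 = 82043/3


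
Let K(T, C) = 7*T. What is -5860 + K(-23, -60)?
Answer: -6021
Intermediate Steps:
-5860 + K(-23, -60) = -5860 + 7*(-23) = -5860 - 161 = -6021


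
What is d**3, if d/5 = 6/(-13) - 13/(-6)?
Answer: 294079625/474552 ≈ 619.70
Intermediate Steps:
d = 665/78 (d = 5*(6/(-13) - 13/(-6)) = 5*(6*(-1/13) - 13*(-1/6)) = 5*(-6/13 + 13/6) = 5*(133/78) = 665/78 ≈ 8.5256)
d**3 = (665/78)**3 = 294079625/474552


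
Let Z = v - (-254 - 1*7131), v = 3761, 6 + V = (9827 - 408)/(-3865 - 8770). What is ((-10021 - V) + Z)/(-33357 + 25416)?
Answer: -14299604/100334535 ≈ -0.14252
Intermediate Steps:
V = -85229/12635 (V = -6 + (9827 - 408)/(-3865 - 8770) = -6 + 9419/(-12635) = -6 + 9419*(-1/12635) = -6 - 9419/12635 = -85229/12635 ≈ -6.7455)
Z = 11146 (Z = 3761 - (-254 - 1*7131) = 3761 - (-254 - 7131) = 3761 - 1*(-7385) = 3761 + 7385 = 11146)
((-10021 - V) + Z)/(-33357 + 25416) = ((-10021 - 1*(-85229/12635)) + 11146)/(-33357 + 25416) = ((-10021 + 85229/12635) + 11146)/(-7941) = (-126530106/12635 + 11146)*(-1/7941) = (14299604/12635)*(-1/7941) = -14299604/100334535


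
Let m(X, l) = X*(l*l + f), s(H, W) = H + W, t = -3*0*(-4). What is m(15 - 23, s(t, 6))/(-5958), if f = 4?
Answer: 160/2979 ≈ 0.053709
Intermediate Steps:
t = 0 (t = 0*(-4) = 0)
m(X, l) = X*(4 + l²) (m(X, l) = X*(l*l + 4) = X*(l² + 4) = X*(4 + l²))
m(15 - 23, s(t, 6))/(-5958) = ((15 - 23)*(4 + (0 + 6)²))/(-5958) = -8*(4 + 6²)*(-1/5958) = -8*(4 + 36)*(-1/5958) = -8*40*(-1/5958) = -320*(-1/5958) = 160/2979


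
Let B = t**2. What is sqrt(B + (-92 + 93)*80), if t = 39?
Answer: sqrt(1601) ≈ 40.013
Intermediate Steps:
B = 1521 (B = 39**2 = 1521)
sqrt(B + (-92 + 93)*80) = sqrt(1521 + (-92 + 93)*80) = sqrt(1521 + 1*80) = sqrt(1521 + 80) = sqrt(1601)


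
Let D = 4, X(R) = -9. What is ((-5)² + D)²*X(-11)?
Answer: -7569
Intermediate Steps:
((-5)² + D)²*X(-11) = ((-5)² + 4)²*(-9) = (25 + 4)²*(-9) = 29²*(-9) = 841*(-9) = -7569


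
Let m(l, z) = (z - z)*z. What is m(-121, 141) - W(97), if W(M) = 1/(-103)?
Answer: 1/103 ≈ 0.0097087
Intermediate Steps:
m(l, z) = 0 (m(l, z) = 0*z = 0)
W(M) = -1/103
m(-121, 141) - W(97) = 0 - 1*(-1/103) = 0 + 1/103 = 1/103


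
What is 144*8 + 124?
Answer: 1276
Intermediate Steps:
144*8 + 124 = 1152 + 124 = 1276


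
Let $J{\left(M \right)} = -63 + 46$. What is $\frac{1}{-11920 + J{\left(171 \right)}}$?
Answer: $- \frac{1}{11937} \approx -8.3773 \cdot 10^{-5}$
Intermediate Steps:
$J{\left(M \right)} = -17$
$\frac{1}{-11920 + J{\left(171 \right)}} = \frac{1}{-11920 - 17} = \frac{1}{-11937} = - \frac{1}{11937}$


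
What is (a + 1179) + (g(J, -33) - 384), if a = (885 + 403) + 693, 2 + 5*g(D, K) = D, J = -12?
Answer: 13866/5 ≈ 2773.2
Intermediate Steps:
g(D, K) = -⅖ + D/5
a = 1981 (a = 1288 + 693 = 1981)
(a + 1179) + (g(J, -33) - 384) = (1981 + 1179) + ((-⅖ + (⅕)*(-12)) - 384) = 3160 + ((-⅖ - 12/5) - 384) = 3160 + (-14/5 - 384) = 3160 - 1934/5 = 13866/5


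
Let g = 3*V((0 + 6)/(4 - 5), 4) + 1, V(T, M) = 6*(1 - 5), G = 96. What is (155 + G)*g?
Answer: -17821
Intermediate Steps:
V(T, M) = -24 (V(T, M) = 6*(-4) = -24)
g = -71 (g = 3*(-24) + 1 = -72 + 1 = -71)
(155 + G)*g = (155 + 96)*(-71) = 251*(-71) = -17821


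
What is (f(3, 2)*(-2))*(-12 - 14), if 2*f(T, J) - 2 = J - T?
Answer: 26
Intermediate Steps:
f(T, J) = 1 + J/2 - T/2 (f(T, J) = 1 + (J - T)/2 = 1 + (J/2 - T/2) = 1 + J/2 - T/2)
(f(3, 2)*(-2))*(-12 - 14) = ((1 + (1/2)*2 - 1/2*3)*(-2))*(-12 - 14) = ((1 + 1 - 3/2)*(-2))*(-26) = ((1/2)*(-2))*(-26) = -1*(-26) = 26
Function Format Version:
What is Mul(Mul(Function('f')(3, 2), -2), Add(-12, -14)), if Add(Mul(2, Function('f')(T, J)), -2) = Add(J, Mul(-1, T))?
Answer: 26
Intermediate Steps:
Function('f')(T, J) = Add(1, Mul(Rational(1, 2), J), Mul(Rational(-1, 2), T)) (Function('f')(T, J) = Add(1, Mul(Rational(1, 2), Add(J, Mul(-1, T)))) = Add(1, Add(Mul(Rational(1, 2), J), Mul(Rational(-1, 2), T))) = Add(1, Mul(Rational(1, 2), J), Mul(Rational(-1, 2), T)))
Mul(Mul(Function('f')(3, 2), -2), Add(-12, -14)) = Mul(Mul(Add(1, Mul(Rational(1, 2), 2), Mul(Rational(-1, 2), 3)), -2), Add(-12, -14)) = Mul(Mul(Add(1, 1, Rational(-3, 2)), -2), -26) = Mul(Mul(Rational(1, 2), -2), -26) = Mul(-1, -26) = 26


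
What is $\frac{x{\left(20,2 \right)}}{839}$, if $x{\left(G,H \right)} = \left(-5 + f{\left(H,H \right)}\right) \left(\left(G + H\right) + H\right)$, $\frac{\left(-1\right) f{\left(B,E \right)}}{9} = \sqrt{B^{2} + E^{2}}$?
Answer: $- \frac{120}{839} - \frac{432 \sqrt{2}}{839} \approx -0.8712$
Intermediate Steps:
$f{\left(B,E \right)} = - 9 \sqrt{B^{2} + E^{2}}$
$x{\left(G,H \right)} = \left(-5 - 9 \sqrt{2} \sqrt{H^{2}}\right) \left(G + 2 H\right)$ ($x{\left(G,H \right)} = \left(-5 - 9 \sqrt{H^{2} + H^{2}}\right) \left(\left(G + H\right) + H\right) = \left(-5 - 9 \sqrt{2 H^{2}}\right) \left(G + 2 H\right) = \left(-5 - 9 \sqrt{2} \sqrt{H^{2}}\right) \left(G + 2 H\right)$)
$\frac{x{\left(20,2 \right)}}{839} = \frac{\left(-10\right) 2 - 100 - 36 \sqrt{2} \sqrt{2^{2}} - 180 \sqrt{2} \sqrt{2^{2}}}{839} = \left(-20 - 100 - 36 \sqrt{2} \sqrt{4} - 180 \sqrt{2} \sqrt{4}\right) \frac{1}{839} = \left(-20 - 100 - 36 \sqrt{2} \cdot 2 - 180 \sqrt{2} \cdot 2\right) \frac{1}{839} = \left(-20 - 100 - 72 \sqrt{2} - 360 \sqrt{2}\right) \frac{1}{839} = \left(-120 - 432 \sqrt{2}\right) \frac{1}{839} = - \frac{120}{839} - \frac{432 \sqrt{2}}{839}$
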